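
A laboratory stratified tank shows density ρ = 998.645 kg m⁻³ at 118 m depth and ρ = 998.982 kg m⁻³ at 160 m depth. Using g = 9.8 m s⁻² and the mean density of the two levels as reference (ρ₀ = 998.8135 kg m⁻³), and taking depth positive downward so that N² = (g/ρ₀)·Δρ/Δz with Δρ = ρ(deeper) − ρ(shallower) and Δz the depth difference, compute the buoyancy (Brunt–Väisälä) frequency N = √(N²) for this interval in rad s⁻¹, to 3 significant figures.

8.87 × 10⁻³ rad s⁻¹

Δρ = 998.982 − 998.645 = 0.337 kg m⁻³ over Δz = 160 − 118 = 42 m.
N² = (9.8/998.8135) × (0.337/42) = 7.8727 × 10⁻⁵ s⁻².
N = √(7.8727 × 10⁻⁵) = 8.8728 × 10⁻³ rad s⁻¹ ≈ 8.87 × 10⁻³ rad s⁻¹.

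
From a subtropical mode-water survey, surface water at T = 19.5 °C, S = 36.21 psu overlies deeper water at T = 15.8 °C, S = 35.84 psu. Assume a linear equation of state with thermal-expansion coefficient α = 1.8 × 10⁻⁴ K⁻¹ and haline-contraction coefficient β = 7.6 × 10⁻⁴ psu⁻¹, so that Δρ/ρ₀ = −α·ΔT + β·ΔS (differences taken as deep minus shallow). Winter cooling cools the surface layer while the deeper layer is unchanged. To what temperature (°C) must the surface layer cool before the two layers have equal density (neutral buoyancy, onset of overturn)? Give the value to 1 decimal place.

Neutral buoyancy requires Δρ = 0, i.e. −α(T_deep − T_surf′) + β(S_deep − S_surf) = 0.
T_surf′ = T_deep − (β/α)·ΔS = 15.8 − (7.6 × 10⁻⁴/1.8 × 10⁻⁴)·(-0.37) = 17.362 °C.
Cooling required: 19.5 − (17.362) = 2.138 °C.

17.4 °C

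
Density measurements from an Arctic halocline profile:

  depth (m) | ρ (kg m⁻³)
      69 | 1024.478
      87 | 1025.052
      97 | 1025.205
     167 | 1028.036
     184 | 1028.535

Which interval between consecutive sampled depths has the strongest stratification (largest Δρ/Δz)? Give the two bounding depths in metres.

97–167 m

Compute the density gradient over each adjacent pair:
  69–87 m: Δρ/Δz = 0.574/18 = 0.032 kg m⁻⁴
  87–97 m: Δρ/Δz = 0.153/10 = 0.015 kg m⁻⁴
  97–167 m: Δρ/Δz = 2.831/70 = 0.040 kg m⁻⁴
  167–184 m: Δρ/Δz = 0.499/17 = 0.029 kg m⁻⁴
The largest gradient is in the 97–167 m interval — the pycnocline.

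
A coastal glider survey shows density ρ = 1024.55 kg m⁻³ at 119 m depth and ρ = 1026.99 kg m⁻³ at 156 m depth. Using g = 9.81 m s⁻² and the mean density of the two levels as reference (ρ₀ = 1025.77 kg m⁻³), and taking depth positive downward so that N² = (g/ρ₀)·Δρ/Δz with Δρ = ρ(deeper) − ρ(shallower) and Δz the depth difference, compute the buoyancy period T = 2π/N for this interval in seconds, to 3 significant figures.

Δρ = 1026.99 − 1024.55 = 2.44 kg m⁻³ over Δz = 156 − 119 = 37 m.
N² = (9.81/1025.77) × (2.44/37) = 6.3068 × 10⁻⁴ s⁻².
N = √(6.3068 × 10⁻⁴) = 0.025113 rad s⁻¹, so T = 2π/N = 250.20 s ≈ 250 s.

250 s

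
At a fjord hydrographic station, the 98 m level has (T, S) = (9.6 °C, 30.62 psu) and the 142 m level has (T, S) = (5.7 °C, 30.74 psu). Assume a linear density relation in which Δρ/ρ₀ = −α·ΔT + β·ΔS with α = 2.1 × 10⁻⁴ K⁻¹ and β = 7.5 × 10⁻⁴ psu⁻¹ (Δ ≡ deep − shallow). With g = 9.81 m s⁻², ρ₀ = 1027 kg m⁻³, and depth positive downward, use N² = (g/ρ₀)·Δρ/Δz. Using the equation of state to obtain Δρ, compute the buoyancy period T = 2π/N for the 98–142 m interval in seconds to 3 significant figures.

ΔT = -3.9 K, ΔS = +0.12 psu (deep − shallow).
Δρ/ρ₀ = −αΔT + βΔS = 8.19 × 10⁻⁴ + 9.00 × 10⁻⁵ = 9.09 × 10⁻⁴, so Δρ ≈ 0.9335 kg m⁻³.
N² = (g/ρ₀)·Δρ/Δz = g·(Δρ/ρ₀)/Δz = 9.81 × 9.09 × 10⁻⁴ / 44 = 2.0267 × 10⁻⁴ s⁻².
N = √(2.0267 × 10⁻⁴) = 0.014236 rad s⁻¹ → T = 2π/N = 441.36 s ≈ 441 s.

441 s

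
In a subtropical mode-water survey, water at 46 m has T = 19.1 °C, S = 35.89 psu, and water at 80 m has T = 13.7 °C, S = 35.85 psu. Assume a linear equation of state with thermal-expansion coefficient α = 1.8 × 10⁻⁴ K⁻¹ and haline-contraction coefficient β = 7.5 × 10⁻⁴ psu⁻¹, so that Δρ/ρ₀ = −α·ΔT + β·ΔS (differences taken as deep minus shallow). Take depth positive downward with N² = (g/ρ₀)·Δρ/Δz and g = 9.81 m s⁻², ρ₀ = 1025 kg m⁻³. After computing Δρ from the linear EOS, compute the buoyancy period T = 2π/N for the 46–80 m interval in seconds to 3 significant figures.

381 s

ΔT = -5.4 K, ΔS = -0.04 psu (deep − shallow).
Δρ/ρ₀ = −αΔT + βΔS = 9.72 × 10⁻⁴ − 3.00 × 10⁻⁵ = 9.42 × 10⁻⁴, so Δρ ≈ 0.9656 kg m⁻³.
N² = (g/ρ₀)·Δρ/Δz = g·(Δρ/ρ₀)/Δz = 9.81 × 9.42 × 10⁻⁴ / 34 = 2.7179 × 10⁻⁴ s⁻².
N = √(2.7179 × 10⁻⁴) = 0.016486 rad s⁻¹ → T = 2π/N = 381.12 s ≈ 381 s.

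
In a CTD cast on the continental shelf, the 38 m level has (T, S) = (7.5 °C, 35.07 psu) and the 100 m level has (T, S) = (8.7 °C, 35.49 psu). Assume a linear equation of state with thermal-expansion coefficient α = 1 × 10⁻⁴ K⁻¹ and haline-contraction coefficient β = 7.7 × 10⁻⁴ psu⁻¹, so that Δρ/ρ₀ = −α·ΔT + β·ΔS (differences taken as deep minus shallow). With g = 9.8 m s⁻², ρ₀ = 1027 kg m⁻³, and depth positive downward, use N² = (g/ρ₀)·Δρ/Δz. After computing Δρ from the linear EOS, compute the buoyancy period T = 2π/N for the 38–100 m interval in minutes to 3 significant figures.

18.5 min

ΔT = +1.2 K, ΔS = +0.42 psu (deep − shallow).
Δρ/ρ₀ = −αΔT + βΔS = -1.20 × 10⁻⁴ + 3.234 × 10⁻⁴ = 2.034 × 10⁻⁴, so Δρ ≈ 0.2089 kg m⁻³.
N² = (g/ρ₀)·Δρ/Δz = g·(Δρ/ρ₀)/Δz = 9.8 × 2.034 × 10⁻⁴ / 62 = 3.2150 × 10⁻⁵ s⁻².
N = √(3.2150 × 10⁻⁵) = 5.6701 × 10⁻³ rad s⁻¹ → T = 2π/N = 1.1081 × 10³ s = 18.468 min ≈ 18.5 min.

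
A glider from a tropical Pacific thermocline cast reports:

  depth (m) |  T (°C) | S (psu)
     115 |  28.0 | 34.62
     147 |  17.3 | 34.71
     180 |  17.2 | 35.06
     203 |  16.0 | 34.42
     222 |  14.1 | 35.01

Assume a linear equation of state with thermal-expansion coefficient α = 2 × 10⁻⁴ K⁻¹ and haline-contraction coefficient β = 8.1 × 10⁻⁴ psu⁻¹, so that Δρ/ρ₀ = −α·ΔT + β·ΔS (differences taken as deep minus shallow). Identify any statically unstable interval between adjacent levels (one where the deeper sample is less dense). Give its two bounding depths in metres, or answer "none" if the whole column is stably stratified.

Evaluate Δρ/ρ₀ = −αΔT + βΔS across each adjacent pair:
  115–147 m: −αΔT+βΔS = −(2 × 10⁻⁴)(-10.7)+(8.1 × 10⁻⁴)(+0.09) = 2.2 × 10⁻³ → stable
  147–180 m: −αΔT+βΔS = −(2 × 10⁻⁴)(-0.1)+(8.1 × 10⁻⁴)(+0.35) = 3.0 × 10⁻⁴ → stable
  180–203 m: −αΔT+βΔS = −(2 × 10⁻⁴)(-1.2)+(8.1 × 10⁻⁴)(-0.64) = -2.8 × 10⁻⁴ → UNSTABLE
  203–222 m: −αΔT+βΔS = −(2 × 10⁻⁴)(-1.9)+(8.1 × 10⁻⁴)(+0.59) = 8.6 × 10⁻⁴ → stable
The 180–203 m interval has Δρ < 0: lighter water underlies denser water.

180–203 m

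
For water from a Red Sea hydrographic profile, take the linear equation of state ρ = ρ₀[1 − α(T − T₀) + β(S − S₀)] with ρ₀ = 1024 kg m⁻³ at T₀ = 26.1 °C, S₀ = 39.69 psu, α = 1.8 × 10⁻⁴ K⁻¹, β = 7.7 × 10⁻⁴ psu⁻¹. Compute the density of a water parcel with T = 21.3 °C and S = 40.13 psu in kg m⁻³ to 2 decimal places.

T − T₀ = -4.8 K, S − S₀ = +0.44 psu.
Bracket = 1 − α·(-4.8) + β·(+0.44) = 1 + (1.2028 × 10⁻³) = 1.0012028.
ρ = 1024 × 1.0012028 = 1025.23 kg m⁻³.

1025.23 kg m⁻³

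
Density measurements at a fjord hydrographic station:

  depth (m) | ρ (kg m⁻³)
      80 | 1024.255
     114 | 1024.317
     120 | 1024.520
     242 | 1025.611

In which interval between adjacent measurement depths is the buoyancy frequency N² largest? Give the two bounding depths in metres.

114–120 m

Compute the density gradient over each adjacent pair:
  80–114 m: Δρ/Δz = 0.062/34 = 1.8 × 10⁻³ kg m⁻⁴
  114–120 m: Δρ/Δz = 0.203/6 = 0.034 kg m⁻⁴
  120–242 m: Δρ/Δz = 1.091/122 = 8.9 × 10⁻³ kg m⁻⁴
The largest gradient is in the 114–120 m interval — the pycnocline.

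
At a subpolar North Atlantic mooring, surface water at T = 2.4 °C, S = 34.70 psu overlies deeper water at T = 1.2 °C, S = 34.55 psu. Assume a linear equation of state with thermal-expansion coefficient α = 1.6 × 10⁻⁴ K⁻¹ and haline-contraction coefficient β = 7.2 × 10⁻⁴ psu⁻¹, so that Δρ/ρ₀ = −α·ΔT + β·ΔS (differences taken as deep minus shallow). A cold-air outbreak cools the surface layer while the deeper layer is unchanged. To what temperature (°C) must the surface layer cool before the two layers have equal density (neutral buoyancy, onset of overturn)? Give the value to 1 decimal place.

1.9 °C

Neutral buoyancy requires Δρ = 0, i.e. −α(T_deep − T_surf′) + β(S_deep − S_surf) = 0.
T_surf′ = T_deep − (β/α)·ΔS = 1.2 − (7.2 × 10⁻⁴/1.6 × 10⁻⁴)·(-0.15) = 1.875 °C.
Cooling required: 2.4 − (1.875) = 0.525 °C.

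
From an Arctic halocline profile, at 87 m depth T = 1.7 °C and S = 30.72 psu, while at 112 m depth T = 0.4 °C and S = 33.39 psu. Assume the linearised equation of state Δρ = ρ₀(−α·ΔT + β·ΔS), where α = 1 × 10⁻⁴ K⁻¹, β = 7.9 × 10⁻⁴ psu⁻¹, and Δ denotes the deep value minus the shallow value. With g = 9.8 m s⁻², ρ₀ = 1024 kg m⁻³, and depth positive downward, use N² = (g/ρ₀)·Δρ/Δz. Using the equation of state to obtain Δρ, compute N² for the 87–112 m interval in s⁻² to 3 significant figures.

ΔT = -1.3 K, ΔS = +2.67 psu (deep − shallow).
Δρ/ρ₀ = −αΔT + βΔS = 1.30 × 10⁻⁴ + 2.1093 × 10⁻³ = 2.2393 × 10⁻³, so Δρ ≈ 2.293 kg m⁻³.
N² = (g/ρ₀)·Δρ/Δz = g·(Δρ/ρ₀)/Δz = 9.8 × 2.2393 × 10⁻³ / 25 = 8.7781 × 10⁻⁴ s⁻² ≈ 8.78 × 10⁻⁴ s⁻².

8.78 × 10⁻⁴ s⁻²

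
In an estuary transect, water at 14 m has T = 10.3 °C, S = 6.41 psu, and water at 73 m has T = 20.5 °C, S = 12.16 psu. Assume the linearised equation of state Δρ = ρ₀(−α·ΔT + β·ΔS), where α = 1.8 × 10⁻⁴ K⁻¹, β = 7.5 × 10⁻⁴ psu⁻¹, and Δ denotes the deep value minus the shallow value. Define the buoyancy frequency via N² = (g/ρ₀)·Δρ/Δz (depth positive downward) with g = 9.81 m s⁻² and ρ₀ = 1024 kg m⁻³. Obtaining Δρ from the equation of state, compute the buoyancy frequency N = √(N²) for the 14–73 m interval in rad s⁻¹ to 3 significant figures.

ΔT = +10.2 K, ΔS = +5.75 psu (deep − shallow).
Δρ/ρ₀ = −αΔT + βΔS = -1.836 × 10⁻³ + 4.3125 × 10⁻³ = 2.4765 × 10⁻³, so Δρ ≈ 2.536 kg m⁻³.
N² = (g/ρ₀)·Δρ/Δz = g·(Δρ/ρ₀)/Δz = 9.81 × 2.4765 × 10⁻³ / 59 = 4.1177 × 10⁻⁴ s⁻².
N = √(4.1177 × 10⁻⁴) = 0.020292 rad s⁻¹ ≈ 0.0203 rad s⁻¹.

0.0203 rad s⁻¹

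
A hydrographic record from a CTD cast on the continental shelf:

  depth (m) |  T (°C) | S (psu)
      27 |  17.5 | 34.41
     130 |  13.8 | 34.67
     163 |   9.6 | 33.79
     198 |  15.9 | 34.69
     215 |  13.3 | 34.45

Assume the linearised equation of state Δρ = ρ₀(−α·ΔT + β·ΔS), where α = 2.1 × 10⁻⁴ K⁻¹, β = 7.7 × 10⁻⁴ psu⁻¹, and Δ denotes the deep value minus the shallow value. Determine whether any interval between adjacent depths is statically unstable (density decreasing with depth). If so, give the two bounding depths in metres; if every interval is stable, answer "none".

163–198 m

Evaluate Δρ/ρ₀ = −αΔT + βΔS across each adjacent pair:
  27–130 m: −αΔT+βΔS = −(2.1 × 10⁻⁴)(-3.7)+(7.7 × 10⁻⁴)(+0.26) = 9.8 × 10⁻⁴ → stable
  130–163 m: −αΔT+βΔS = −(2.1 × 10⁻⁴)(-4.2)+(7.7 × 10⁻⁴)(-0.88) = 2.0 × 10⁻⁴ → stable
  163–198 m: −αΔT+βΔS = −(2.1 × 10⁻⁴)(+6.3)+(7.7 × 10⁻⁴)(+0.90) = -6.3 × 10⁻⁴ → UNSTABLE
  198–215 m: −αΔT+βΔS = −(2.1 × 10⁻⁴)(-2.6)+(7.7 × 10⁻⁴)(-0.24) = 3.6 × 10⁻⁴ → stable
The 163–198 m interval has Δρ < 0: lighter water underlies denser water.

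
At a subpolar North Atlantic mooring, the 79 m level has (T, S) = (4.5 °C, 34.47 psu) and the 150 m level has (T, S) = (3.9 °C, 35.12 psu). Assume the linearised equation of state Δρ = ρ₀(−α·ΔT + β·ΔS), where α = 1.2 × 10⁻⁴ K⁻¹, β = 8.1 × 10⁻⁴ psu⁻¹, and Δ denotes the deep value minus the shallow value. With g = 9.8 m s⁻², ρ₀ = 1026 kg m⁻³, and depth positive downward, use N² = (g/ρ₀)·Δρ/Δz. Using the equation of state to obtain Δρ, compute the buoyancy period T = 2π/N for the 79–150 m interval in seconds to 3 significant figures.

ΔT = -0.6 K, ΔS = +0.65 psu (deep − shallow).
Δρ/ρ₀ = −αΔT + βΔS = 7.20 × 10⁻⁵ + 5.265 × 10⁻⁴ = 5.985 × 10⁻⁴, so Δρ ≈ 0.6141 kg m⁻³.
N² = (g/ρ₀)·Δρ/Δz = g·(Δρ/ρ₀)/Δz = 9.8 × 5.985 × 10⁻⁴ / 71 = 8.2610 × 10⁻⁵ s⁻².
N = √(8.2610 × 10⁻⁵) = 9.0890 × 10⁻³ rad s⁻¹ → T = 2π/N = 691.30 s ≈ 691 s.

691 s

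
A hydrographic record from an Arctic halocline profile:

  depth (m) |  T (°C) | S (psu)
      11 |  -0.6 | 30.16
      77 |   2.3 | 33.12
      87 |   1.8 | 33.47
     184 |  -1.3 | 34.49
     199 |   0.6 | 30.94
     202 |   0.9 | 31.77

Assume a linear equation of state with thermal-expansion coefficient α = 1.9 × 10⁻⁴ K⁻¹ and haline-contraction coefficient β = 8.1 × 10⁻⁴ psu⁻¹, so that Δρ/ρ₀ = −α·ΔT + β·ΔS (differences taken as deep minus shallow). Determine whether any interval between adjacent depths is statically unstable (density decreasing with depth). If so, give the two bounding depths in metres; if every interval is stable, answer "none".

Evaluate Δρ/ρ₀ = −αΔT + βΔS across each adjacent pair:
  11–77 m: −αΔT+βΔS = −(1.9 × 10⁻⁴)(+2.9)+(8.1 × 10⁻⁴)(+2.96) = 1.8 × 10⁻³ → stable
  77–87 m: −αΔT+βΔS = −(1.9 × 10⁻⁴)(-0.5)+(8.1 × 10⁻⁴)(+0.35) = 3.8 × 10⁻⁴ → stable
  87–184 m: −αΔT+βΔS = −(1.9 × 10⁻⁴)(-3.1)+(8.1 × 10⁻⁴)(+1.02) = 1.4 × 10⁻³ → stable
  184–199 m: −αΔT+βΔS = −(1.9 × 10⁻⁴)(+1.9)+(8.1 × 10⁻⁴)(-3.55) = -3.2 × 10⁻³ → UNSTABLE
  199–202 m: −αΔT+βΔS = −(1.9 × 10⁻⁴)(+0.3)+(8.1 × 10⁻⁴)(+0.83) = 6.2 × 10⁻⁴ → stable
The 184–199 m interval has Δρ < 0: lighter water underlies denser water.

184–199 m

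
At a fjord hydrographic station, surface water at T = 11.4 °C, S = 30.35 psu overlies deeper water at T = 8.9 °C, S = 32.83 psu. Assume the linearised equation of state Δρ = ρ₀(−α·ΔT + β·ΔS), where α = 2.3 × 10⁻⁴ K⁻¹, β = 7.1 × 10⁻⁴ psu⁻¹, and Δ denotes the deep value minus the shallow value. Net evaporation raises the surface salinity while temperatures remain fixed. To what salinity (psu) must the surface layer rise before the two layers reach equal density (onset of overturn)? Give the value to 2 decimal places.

33.64 psu

Neutral buoyancy requires −α(T_deep − T_surf) + β(S_deep − S_surf′) = 0.
S_surf′ = S_deep − (α/β)·ΔT = 32.83 − (2.3 × 10⁻⁴/7.1 × 10⁻⁴)·(-2.5) = 33.6399 psu.
Increase required: 33.6399 − 30.35 = 3.2899 psu.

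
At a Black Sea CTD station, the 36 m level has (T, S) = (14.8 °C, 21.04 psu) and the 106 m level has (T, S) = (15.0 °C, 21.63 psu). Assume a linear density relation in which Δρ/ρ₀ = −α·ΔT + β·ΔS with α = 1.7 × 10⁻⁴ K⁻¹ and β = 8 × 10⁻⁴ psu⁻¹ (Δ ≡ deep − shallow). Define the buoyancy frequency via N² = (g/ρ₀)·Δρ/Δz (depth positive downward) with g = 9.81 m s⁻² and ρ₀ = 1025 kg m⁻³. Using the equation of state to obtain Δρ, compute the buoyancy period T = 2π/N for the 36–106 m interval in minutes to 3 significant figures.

13.4 min

ΔT = +0.2 K, ΔS = +0.59 psu (deep − shallow).
Δρ/ρ₀ = −αΔT + βΔS = -3.40 × 10⁻⁵ + 4.72 × 10⁻⁴ = 4.38 × 10⁻⁴, so Δρ ≈ 0.4489 kg m⁻³.
N² = (g/ρ₀)·Δρ/Δz = g·(Δρ/ρ₀)/Δz = 9.81 × 4.38 × 10⁻⁴ / 70 = 6.1383 × 10⁻⁵ s⁻².
N = √(6.1383 × 10⁻⁵) = 7.8347 × 10⁻³ rad s⁻¹ → T = 2π/N = 801.97 s = 13.366 min ≈ 13.4 min.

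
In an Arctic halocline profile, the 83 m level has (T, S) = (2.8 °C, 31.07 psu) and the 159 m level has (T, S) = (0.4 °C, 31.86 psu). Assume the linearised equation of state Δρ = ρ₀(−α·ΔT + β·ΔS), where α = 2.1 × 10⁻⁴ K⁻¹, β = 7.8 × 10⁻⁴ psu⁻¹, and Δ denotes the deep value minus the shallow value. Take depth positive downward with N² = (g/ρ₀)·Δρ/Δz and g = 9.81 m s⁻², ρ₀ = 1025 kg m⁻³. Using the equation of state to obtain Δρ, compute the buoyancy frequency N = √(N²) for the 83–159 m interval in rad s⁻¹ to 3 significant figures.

ΔT = -2.4 K, ΔS = +0.79 psu (deep − shallow).
Δρ/ρ₀ = −αΔT + βΔS = 5.04 × 10⁻⁴ + 6.162 × 10⁻⁴ = 1.1202 × 10⁻³, so Δρ ≈ 1.148 kg m⁻³.
N² = (g/ρ₀)·Δρ/Δz = g·(Δρ/ρ₀)/Δz = 9.81 × 1.1202 × 10⁻³ / 76 = 1.4459 × 10⁻⁴ s⁻².
N = √(1.4459 × 10⁻⁴) = 0.012025 rad s⁻¹ ≈ 0.0120 rad s⁻¹.

0.0120 rad s⁻¹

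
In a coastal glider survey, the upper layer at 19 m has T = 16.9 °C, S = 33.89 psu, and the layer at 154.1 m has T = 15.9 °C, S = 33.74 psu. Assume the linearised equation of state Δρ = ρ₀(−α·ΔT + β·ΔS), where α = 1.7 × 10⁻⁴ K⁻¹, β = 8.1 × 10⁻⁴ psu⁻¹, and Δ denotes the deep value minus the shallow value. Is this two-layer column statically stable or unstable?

stable

ΔT = 15.9 − 16.9 = -1.0 K and ΔS = 33.74 − 33.89 = -0.15 psu (deep − shallow).
−αΔT = 1.70 × 10⁻⁴; βΔS = -1.215 × 10⁻⁴; sum Δρ/ρ₀ = 4.85 × 10⁻⁵.
Δρ/ρ₀ > 0, so Δρ > 0: deeper water is denser → statically stable.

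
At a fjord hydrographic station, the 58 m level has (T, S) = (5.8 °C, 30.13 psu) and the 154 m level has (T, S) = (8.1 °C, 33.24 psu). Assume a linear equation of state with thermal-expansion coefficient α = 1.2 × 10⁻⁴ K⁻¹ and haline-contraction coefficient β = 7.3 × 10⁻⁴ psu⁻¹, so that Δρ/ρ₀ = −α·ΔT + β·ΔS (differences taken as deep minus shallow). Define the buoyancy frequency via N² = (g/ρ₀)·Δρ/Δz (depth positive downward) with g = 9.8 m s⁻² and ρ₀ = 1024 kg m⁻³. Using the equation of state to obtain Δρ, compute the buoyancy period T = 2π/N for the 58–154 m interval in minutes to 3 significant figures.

7.34 min

ΔT = +2.3 K, ΔS = +3.11 psu (deep − shallow).
Δρ/ρ₀ = −αΔT + βΔS = -2.76 × 10⁻⁴ + 2.2703 × 10⁻³ = 1.9943 × 10⁻³, so Δρ ≈ 2.042 kg m⁻³.
N² = (g/ρ₀)·Δρ/Δz = g·(Δρ/ρ₀)/Δz = 9.8 × 1.9943 × 10⁻³ / 96 = 2.0358 × 10⁻⁴ s⁻².
N = √(2.0358 × 10⁻⁴) = 0.014268 rad s⁻¹ → T = 2π/N = 440.37 s = 7.3395 min ≈ 7.34 min.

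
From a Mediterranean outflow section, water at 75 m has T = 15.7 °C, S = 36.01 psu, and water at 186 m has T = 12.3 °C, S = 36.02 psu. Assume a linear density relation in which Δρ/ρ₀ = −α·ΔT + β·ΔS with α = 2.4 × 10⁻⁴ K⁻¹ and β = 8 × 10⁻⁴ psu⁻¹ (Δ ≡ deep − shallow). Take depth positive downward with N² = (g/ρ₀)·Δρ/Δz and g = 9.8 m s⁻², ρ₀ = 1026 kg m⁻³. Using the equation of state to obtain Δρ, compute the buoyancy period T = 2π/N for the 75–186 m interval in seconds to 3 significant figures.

737 s

ΔT = -3.4 K, ΔS = +0.01 psu (deep − shallow).
Δρ/ρ₀ = −αΔT + βΔS = 8.16 × 10⁻⁴ + 8.00 × 10⁻⁶ = 8.24 × 10⁻⁴, so Δρ ≈ 0.8454 kg m⁻³.
N² = (g/ρ₀)·Δρ/Δz = g·(Δρ/ρ₀)/Δz = 9.8 × 8.24 × 10⁻⁴ / 111 = 7.2750 × 10⁻⁵ s⁻².
N = √(7.2750 × 10⁻⁵) = 8.5294 × 10⁻³ rad s⁻¹ → T = 2π/N = 736.65 s ≈ 737 s.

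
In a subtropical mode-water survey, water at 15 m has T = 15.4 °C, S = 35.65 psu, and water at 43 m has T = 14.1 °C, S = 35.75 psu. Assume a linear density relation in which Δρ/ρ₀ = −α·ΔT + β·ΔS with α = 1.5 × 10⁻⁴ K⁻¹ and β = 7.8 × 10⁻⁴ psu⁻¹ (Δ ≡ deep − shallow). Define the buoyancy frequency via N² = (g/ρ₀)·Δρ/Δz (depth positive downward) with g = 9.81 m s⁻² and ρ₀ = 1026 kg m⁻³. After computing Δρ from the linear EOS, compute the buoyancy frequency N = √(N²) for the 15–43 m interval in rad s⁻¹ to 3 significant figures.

9.78 × 10⁻³ rad s⁻¹

ΔT = -1.3 K, ΔS = +0.10 psu (deep − shallow).
Δρ/ρ₀ = −αΔT + βΔS = 1.95 × 10⁻⁴ + 7.80 × 10⁻⁵ = 2.73 × 10⁻⁴, so Δρ ≈ 0.2801 kg m⁻³.
N² = (g/ρ₀)·Δρ/Δz = g·(Δρ/ρ₀)/Δz = 9.81 × 2.73 × 10⁻⁴ / 28 = 9.5648 × 10⁻⁵ s⁻².
N = √(9.5648 × 10⁻⁵) = 9.7800 × 10⁻³ rad s⁻¹ ≈ 9.78 × 10⁻³ rad s⁻¹.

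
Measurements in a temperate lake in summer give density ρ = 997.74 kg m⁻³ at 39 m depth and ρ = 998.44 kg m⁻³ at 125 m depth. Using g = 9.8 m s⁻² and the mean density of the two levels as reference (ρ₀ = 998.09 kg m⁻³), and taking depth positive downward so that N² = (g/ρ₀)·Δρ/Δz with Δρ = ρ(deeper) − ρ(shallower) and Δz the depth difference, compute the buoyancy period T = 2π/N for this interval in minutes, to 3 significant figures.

11.7 min

Δρ = 998.44 − 997.74 = 0.70 kg m⁻³ over Δz = 125 − 39 = 86 m.
N² = (9.8/998.09) × (0.70/86) = 7.9920 × 10⁻⁵ s⁻².
N = √(7.9920 × 10⁻⁵) = 8.9398 × 10⁻³ rad s⁻¹, so T = 2π/N = 702.83 s = 11.714 min ≈ 11.7 min.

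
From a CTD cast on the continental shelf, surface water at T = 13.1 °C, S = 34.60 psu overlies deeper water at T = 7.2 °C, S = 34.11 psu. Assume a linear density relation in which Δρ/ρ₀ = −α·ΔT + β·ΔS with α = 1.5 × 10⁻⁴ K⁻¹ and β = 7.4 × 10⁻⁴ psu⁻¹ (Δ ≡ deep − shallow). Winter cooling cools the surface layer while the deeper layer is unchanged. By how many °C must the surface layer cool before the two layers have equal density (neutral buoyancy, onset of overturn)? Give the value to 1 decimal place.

3.5 °C

Neutral buoyancy requires Δρ = 0, i.e. −α(T_deep − T_surf′) + β(S_deep − S_surf) = 0.
T_surf′ = T_deep − (β/α)·ΔS = 7.2 − (7.4 × 10⁻⁴/1.5 × 10⁻⁴)·(-0.49) = 9.617 °C.
Cooling required: 13.1 − (9.617) = 3.483 °C.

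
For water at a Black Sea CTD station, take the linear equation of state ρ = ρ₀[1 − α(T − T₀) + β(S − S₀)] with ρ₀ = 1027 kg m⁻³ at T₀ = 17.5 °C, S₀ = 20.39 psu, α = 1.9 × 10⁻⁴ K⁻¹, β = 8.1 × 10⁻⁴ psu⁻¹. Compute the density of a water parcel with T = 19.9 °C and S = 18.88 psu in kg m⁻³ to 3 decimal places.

1025.276 kg m⁻³

T − T₀ = +2.4 K, S − S₀ = -1.51 psu.
Bracket = 1 − α·(+2.4) + β·(-1.51) = 1 + (-1.6791 × 10⁻³) = 0.9983209.
ρ = 1027 × 0.9983209 = 1025.276 kg m⁻³.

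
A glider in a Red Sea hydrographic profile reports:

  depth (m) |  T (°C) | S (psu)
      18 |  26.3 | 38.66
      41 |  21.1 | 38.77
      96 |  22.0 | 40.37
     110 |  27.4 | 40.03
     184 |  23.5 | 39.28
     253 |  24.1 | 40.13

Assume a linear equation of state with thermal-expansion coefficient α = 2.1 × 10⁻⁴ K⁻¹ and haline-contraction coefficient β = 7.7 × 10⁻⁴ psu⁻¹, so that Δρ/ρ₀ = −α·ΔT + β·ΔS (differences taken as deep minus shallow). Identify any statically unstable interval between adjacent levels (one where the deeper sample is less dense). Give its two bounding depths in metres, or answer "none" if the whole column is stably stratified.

Evaluate Δρ/ρ₀ = −αΔT + βΔS across each adjacent pair:
  18–41 m: −αΔT+βΔS = −(2.1 × 10⁻⁴)(-5.2)+(7.7 × 10⁻⁴)(+0.11) = 1.2 × 10⁻³ → stable
  41–96 m: −αΔT+βΔS = −(2.1 × 10⁻⁴)(+0.9)+(7.7 × 10⁻⁴)(+1.60) = 1.0 × 10⁻³ → stable
  96–110 m: −αΔT+βΔS = −(2.1 × 10⁻⁴)(+5.4)+(7.7 × 10⁻⁴)(-0.34) = -1.4 × 10⁻³ → UNSTABLE
  110–184 m: −αΔT+βΔS = −(2.1 × 10⁻⁴)(-3.9)+(7.7 × 10⁻⁴)(-0.75) = 2.4 × 10⁻⁴ → stable
  184–253 m: −αΔT+βΔS = −(2.1 × 10⁻⁴)(+0.6)+(7.7 × 10⁻⁴)(+0.85) = 5.3 × 10⁻⁴ → stable
The 96–110 m interval has Δρ < 0: lighter water underlies denser water.

96–110 m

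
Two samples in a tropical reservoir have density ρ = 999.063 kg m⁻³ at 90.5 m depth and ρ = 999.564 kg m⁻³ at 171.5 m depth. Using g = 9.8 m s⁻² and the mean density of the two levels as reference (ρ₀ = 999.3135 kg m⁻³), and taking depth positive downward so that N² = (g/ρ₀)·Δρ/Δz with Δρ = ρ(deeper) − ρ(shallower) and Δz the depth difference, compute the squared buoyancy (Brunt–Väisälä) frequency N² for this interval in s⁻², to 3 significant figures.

6.07 × 10⁻⁵ s⁻²

Δρ = 999.564 − 999.063 = 0.501 kg m⁻³ over Δz = 171.5 − 90.5 = 81 m.
N² = (9.8/999.3135) × (0.501/81) = 6.0656 × 10⁻⁵ s⁻² ≈ 6.07 × 10⁻⁵ s⁻².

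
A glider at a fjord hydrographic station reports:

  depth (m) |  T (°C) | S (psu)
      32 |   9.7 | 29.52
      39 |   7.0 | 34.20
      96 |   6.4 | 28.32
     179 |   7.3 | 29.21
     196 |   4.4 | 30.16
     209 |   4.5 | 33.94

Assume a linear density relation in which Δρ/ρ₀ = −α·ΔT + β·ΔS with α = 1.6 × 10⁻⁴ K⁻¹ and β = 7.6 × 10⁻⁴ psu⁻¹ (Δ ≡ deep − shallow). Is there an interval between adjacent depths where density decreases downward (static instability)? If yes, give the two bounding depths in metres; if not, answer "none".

39–96 m

Evaluate Δρ/ρ₀ = −αΔT + βΔS across each adjacent pair:
  32–39 m: −αΔT+βΔS = −(1.6 × 10⁻⁴)(-2.7)+(7.6 × 10⁻⁴)(+4.68) = 4.0 × 10⁻³ → stable
  39–96 m: −αΔT+βΔS = −(1.6 × 10⁻⁴)(-0.6)+(7.6 × 10⁻⁴)(-5.88) = -4.4 × 10⁻³ → UNSTABLE
  96–179 m: −αΔT+βΔS = −(1.6 × 10⁻⁴)(+0.9)+(7.6 × 10⁻⁴)(+0.89) = 5.3 × 10⁻⁴ → stable
  179–196 m: −αΔT+βΔS = −(1.6 × 10⁻⁴)(-2.9)+(7.6 × 10⁻⁴)(+0.95) = 1.2 × 10⁻³ → stable
  196–209 m: −αΔT+βΔS = −(1.6 × 10⁻⁴)(+0.1)+(7.6 × 10⁻⁴)(+3.78) = 2.9 × 10⁻³ → stable
The 39–96 m interval has Δρ < 0: lighter water underlies denser water.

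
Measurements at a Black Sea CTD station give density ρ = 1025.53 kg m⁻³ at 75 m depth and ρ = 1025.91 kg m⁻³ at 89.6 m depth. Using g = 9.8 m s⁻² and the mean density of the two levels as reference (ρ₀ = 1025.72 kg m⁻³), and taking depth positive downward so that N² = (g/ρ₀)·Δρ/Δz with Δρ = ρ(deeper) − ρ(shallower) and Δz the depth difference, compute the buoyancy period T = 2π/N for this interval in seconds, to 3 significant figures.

Δρ = 1025.91 − 1025.53 = 0.38 kg m⁻³ over Δz = 89.6 − 75 = 14.6 m.
N² = (9.8/1025.72) × (0.38/14.6) = 2.4867 × 10⁻⁴ s⁻².
N = √(2.4867 × 10⁻⁴) = 0.015769 rad s⁻¹, so T = 2π/N = 398.45 s ≈ 398 s.
N² > 0, so the interval is statically stable.

398 s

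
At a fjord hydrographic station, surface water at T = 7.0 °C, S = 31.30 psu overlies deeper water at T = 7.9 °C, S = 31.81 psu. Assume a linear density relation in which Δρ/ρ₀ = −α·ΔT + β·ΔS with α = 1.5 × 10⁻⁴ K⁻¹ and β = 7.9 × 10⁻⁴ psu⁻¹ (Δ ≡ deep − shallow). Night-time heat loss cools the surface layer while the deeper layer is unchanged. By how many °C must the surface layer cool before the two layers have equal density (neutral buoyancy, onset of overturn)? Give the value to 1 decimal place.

1.8 °C

Neutral buoyancy requires Δρ = 0, i.e. −α(T_deep − T_surf′) + β(S_deep − S_surf) = 0.
T_surf′ = T_deep − (β/α)·ΔS = 7.9 − (7.9 × 10⁻⁴/1.5 × 10⁻⁴)·(+0.51) = 5.214 °C.
Cooling required: 7.0 − (5.214) = 1.786 °C.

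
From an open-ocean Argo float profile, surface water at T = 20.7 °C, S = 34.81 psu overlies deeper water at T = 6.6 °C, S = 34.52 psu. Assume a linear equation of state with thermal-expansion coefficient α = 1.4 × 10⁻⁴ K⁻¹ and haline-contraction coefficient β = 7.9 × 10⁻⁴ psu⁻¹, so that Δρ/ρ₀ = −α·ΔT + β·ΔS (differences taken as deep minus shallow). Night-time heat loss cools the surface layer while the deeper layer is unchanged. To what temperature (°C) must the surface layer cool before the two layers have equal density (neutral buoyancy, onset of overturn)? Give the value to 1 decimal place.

8.2 °C

Neutral buoyancy requires Δρ = 0, i.e. −α(T_deep − T_surf′) + β(S_deep − S_surf) = 0.
T_surf′ = T_deep − (β/α)·ΔS = 6.6 − (7.9 × 10⁻⁴/1.4 × 10⁻⁴)·(-0.29) = 8.236 °C.
Cooling required: 20.7 − (8.236) = 12.464 °C.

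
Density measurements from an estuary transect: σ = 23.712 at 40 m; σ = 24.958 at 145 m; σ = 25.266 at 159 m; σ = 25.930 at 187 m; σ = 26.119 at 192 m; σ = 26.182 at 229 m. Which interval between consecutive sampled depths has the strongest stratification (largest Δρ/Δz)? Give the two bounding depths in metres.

187–192 m

Compute the density gradient over each adjacent pair:
  40–145 m: Δρ/Δz = 1.246/105 = 0.012 kg m⁻⁴
  145–159 m: Δρ/Δz = 0.308/14 = 0.022 kg m⁻⁴
  159–187 m: Δρ/Δz = 0.664/28 = 0.024 kg m⁻⁴
  187–192 m: Δρ/Δz = 0.189/5 = 0.038 kg m⁻⁴
  192–229 m: Δρ/Δz = 0.063/37 = 1.7 × 10⁻³ kg m⁻⁴
The largest gradient is in the 187–192 m interval — the pycnocline.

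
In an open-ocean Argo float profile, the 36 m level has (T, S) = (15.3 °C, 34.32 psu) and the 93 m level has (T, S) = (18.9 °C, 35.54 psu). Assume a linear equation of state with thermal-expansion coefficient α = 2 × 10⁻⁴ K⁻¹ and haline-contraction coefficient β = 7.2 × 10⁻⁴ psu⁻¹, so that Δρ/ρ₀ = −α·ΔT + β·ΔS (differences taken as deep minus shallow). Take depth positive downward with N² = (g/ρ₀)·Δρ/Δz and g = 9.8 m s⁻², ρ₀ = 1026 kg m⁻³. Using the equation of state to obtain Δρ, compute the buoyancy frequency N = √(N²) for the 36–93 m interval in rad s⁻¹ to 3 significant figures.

ΔT = +3.6 K, ΔS = +1.22 psu (deep − shallow).
Δρ/ρ₀ = −αΔT + βΔS = -7.20 × 10⁻⁴ + 8.784 × 10⁻⁴ = 1.584 × 10⁻⁴, so Δρ ≈ 0.1625 kg m⁻³.
N² = (g/ρ₀)·Δρ/Δz = g·(Δρ/ρ₀)/Δz = 9.8 × 1.584 × 10⁻⁴ / 57 = 2.7234 × 10⁻⁵ s⁻².
N = √(2.7234 × 10⁻⁵) = 5.2186 × 10⁻³ rad s⁻¹ ≈ 5.22 × 10⁻³ rad s⁻¹.

5.22 × 10⁻³ rad s⁻¹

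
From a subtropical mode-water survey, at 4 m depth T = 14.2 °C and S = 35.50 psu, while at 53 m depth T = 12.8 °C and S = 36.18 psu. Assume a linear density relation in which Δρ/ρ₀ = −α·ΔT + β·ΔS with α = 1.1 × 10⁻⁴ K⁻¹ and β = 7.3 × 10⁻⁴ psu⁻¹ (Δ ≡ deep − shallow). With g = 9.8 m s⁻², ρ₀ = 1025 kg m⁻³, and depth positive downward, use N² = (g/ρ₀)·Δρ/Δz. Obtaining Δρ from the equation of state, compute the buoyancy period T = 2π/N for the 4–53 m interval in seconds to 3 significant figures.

551 s

ΔT = -1.4 K, ΔS = +0.68 psu (deep − shallow).
Δρ/ρ₀ = −αΔT + βΔS = 1.54 × 10⁻⁴ + 4.964 × 10⁻⁴ = 6.504 × 10⁻⁴, so Δρ ≈ 0.6667 kg m⁻³.
N² = (g/ρ₀)·Δρ/Δz = g·(Δρ/ρ₀)/Δz = 9.8 × 6.504 × 10⁻⁴ / 49 = 1.3008 × 10⁻⁴ s⁻².
N = √(1.3008 × 10⁻⁴) = 0.011405 rad s⁻¹ → T = 2π/N = 550.91 s ≈ 551 s.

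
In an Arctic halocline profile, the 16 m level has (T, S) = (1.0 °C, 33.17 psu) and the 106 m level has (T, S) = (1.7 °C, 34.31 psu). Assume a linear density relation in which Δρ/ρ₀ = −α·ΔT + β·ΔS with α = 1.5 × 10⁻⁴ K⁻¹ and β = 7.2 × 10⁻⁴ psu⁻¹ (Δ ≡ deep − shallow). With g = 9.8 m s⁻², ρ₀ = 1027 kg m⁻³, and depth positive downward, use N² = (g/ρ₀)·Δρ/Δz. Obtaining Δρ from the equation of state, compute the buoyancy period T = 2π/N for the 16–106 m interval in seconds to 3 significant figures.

712 s

ΔT = +0.7 K, ΔS = +1.14 psu (deep − shallow).
Δρ/ρ₀ = −αΔT + βΔS = -1.05 × 10⁻⁴ + 8.208 × 10⁻⁴ = 7.158 × 10⁻⁴, so Δρ ≈ 0.7351 kg m⁻³.
N² = (g/ρ₀)·Δρ/Δz = g·(Δρ/ρ₀)/Δz = 9.8 × 7.158 × 10⁻⁴ / 90 = 7.7943 × 10⁻⁵ s⁻².
N = √(7.7943 × 10⁻⁵) = 8.8285 × 10⁻³ rad s⁻¹ → T = 2π/N = 711.69 s ≈ 712 s.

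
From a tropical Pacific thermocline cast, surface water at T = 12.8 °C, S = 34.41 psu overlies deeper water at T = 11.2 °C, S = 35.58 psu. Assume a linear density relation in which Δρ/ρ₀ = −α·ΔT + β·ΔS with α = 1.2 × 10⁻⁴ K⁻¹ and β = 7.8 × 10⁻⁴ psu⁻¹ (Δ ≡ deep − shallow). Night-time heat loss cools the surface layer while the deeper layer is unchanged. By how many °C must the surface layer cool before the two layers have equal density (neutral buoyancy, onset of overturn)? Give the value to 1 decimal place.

9.2 °C

Neutral buoyancy requires Δρ = 0, i.e. −α(T_deep − T_surf′) + β(S_deep − S_surf) = 0.
T_surf′ = T_deep − (β/α)·ΔS = 11.2 − (7.8 × 10⁻⁴/1.2 × 10⁻⁴)·(+1.17) = 3.595 °C.
Cooling required: 12.8 − (3.595) = 9.205 °C.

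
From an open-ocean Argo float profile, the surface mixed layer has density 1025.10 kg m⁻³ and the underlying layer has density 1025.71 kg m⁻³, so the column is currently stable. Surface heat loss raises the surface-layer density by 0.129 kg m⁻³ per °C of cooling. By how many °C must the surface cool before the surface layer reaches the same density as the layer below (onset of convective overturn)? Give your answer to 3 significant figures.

Density deficit of the surface layer: 1025.71 − 1025.10 = 0.61 kg m⁻³.
Required change = 0.61 / 0.129 = 4.73 °C.

4.73 °C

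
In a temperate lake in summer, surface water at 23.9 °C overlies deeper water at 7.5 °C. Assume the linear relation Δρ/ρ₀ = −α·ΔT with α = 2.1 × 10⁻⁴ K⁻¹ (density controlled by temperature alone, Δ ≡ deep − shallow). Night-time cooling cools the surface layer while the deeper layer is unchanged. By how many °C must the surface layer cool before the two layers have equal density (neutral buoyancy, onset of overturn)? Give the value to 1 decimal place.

16.4 °C

With temperature the only control, equal density requires T_surf′ = T_deep.
T_surf′ = 7.5 °C.
Cooling required: 23.9 − 7.5 = 16.4 °C.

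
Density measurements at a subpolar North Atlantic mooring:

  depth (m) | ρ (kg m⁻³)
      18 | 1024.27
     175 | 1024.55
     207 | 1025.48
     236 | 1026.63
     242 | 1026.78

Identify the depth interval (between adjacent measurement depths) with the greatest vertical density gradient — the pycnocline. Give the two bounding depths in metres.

207–236 m

Compute the density gradient over each adjacent pair:
  18–175 m: Δρ/Δz = 0.28/157 = 1.8 × 10⁻³ kg m⁻⁴
  175–207 m: Δρ/Δz = 0.93/32 = 0.029 kg m⁻⁴
  207–236 m: Δρ/Δz = 1.15/29 = 0.040 kg m⁻⁴
  236–242 m: Δρ/Δz = 0.15/6 = 0.025 kg m⁻⁴
The largest gradient is in the 207–236 m interval — the pycnocline.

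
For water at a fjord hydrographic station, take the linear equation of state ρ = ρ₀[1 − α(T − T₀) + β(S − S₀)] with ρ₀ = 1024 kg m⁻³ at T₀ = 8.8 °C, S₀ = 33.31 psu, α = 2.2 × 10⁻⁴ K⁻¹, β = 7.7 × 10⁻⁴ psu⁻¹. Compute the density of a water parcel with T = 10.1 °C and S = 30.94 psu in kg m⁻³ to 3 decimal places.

T − T₀ = +1.3 K, S − S₀ = -2.37 psu.
Bracket = 1 − α·(+1.3) + β·(-2.37) = 1 + (-2.1109 × 10⁻³) = 0.9978891.
ρ = 1024 × 0.9978891 = 1021.838 kg m⁻³.

1021.838 kg m⁻³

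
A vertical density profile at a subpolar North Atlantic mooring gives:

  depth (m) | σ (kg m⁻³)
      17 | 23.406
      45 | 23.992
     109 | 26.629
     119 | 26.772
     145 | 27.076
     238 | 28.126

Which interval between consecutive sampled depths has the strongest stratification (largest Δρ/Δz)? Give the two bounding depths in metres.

45–109 m

Compute the density gradient over each adjacent pair:
  17–45 m: Δρ/Δz = 0.586/28 = 0.021 kg m⁻⁴
  45–109 m: Δρ/Δz = 2.637/64 = 0.041 kg m⁻⁴
  109–119 m: Δρ/Δz = 0.143/10 = 0.014 kg m⁻⁴
  119–145 m: Δρ/Δz = 0.304/26 = 0.012 kg m⁻⁴
  145–238 m: Δρ/Δz = 1.050/93 = 0.011 kg m⁻⁴
The largest gradient is in the 45–109 m interval — the pycnocline.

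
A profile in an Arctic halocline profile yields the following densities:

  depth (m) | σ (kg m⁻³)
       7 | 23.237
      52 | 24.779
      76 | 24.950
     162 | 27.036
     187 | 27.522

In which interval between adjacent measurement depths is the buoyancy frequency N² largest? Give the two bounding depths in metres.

7–52 m

Compute the density gradient over each adjacent pair:
  7–52 m: Δρ/Δz = 1.542/45 = 0.034 kg m⁻⁴
  52–76 m: Δρ/Δz = 0.171/24 = 7.1 × 10⁻³ kg m⁻⁴
  76–162 m: Δρ/Δz = 2.086/86 = 0.024 kg m⁻⁴
  162–187 m: Δρ/Δz = 0.486/25 = 0.019 kg m⁻⁴
The largest gradient is in the 7–52 m interval — the pycnocline.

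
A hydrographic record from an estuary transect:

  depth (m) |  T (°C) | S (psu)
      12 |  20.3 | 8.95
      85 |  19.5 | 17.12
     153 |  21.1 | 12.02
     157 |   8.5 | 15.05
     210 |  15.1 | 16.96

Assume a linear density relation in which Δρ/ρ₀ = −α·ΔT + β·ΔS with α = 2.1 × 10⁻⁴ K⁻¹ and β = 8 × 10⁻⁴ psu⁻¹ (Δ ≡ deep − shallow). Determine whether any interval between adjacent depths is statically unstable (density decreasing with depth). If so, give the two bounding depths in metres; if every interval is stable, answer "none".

Evaluate Δρ/ρ₀ = −αΔT + βΔS across each adjacent pair:
  12–85 m: −αΔT+βΔS = −(2.1 × 10⁻⁴)(-0.8)+(8 × 10⁻⁴)(+8.17) = 6.7 × 10⁻³ → stable
  85–153 m: −αΔT+βΔS = −(2.1 × 10⁻⁴)(+1.6)+(8 × 10⁻⁴)(-5.10) = -4.4 × 10⁻³ → UNSTABLE
  153–157 m: −αΔT+βΔS = −(2.1 × 10⁻⁴)(-12.6)+(8 × 10⁻⁴)(+3.03) = 5.1 × 10⁻³ → stable
  157–210 m: −αΔT+βΔS = −(2.1 × 10⁻⁴)(+6.6)+(8 × 10⁻⁴)(+1.91) = 1.4 × 10⁻⁴ → stable
The 85–153 m interval has Δρ < 0: lighter water underlies denser water.

85–153 m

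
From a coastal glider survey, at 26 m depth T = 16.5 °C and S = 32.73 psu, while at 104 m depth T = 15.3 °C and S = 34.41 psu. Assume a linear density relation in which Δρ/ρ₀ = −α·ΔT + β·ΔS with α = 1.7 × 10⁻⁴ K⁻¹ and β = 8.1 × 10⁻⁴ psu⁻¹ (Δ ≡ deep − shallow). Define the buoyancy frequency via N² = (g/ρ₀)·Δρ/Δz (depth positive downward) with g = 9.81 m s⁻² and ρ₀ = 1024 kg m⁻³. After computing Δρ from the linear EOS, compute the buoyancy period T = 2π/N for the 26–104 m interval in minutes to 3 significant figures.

ΔT = -1.2 K, ΔS = +1.68 psu (deep − shallow).
Δρ/ρ₀ = −αΔT + βΔS = 2.04 × 10⁻⁴ + 1.3608 × 10⁻³ = 1.5648 × 10⁻³, so Δρ ≈ 1.602 kg m⁻³.
N² = (g/ρ₀)·Δρ/Δz = g·(Δρ/ρ₀)/Δz = 9.81 × 1.5648 × 10⁻³ / 78 = 1.9680 × 10⁻⁴ s⁻².
N = √(1.9680 × 10⁻⁴) = 0.014029 rad s⁻¹ → T = 2π/N = 447.87 s = 7.4645 min ≈ 7.46 min.

7.46 min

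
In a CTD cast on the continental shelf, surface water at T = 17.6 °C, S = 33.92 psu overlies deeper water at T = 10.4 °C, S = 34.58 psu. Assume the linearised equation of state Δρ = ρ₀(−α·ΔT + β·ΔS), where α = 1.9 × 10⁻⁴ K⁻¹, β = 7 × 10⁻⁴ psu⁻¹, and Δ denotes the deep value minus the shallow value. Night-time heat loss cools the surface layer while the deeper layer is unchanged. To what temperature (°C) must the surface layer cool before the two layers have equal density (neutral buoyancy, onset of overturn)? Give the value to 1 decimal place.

8.0 °C

Neutral buoyancy requires Δρ = 0, i.e. −α(T_deep − T_surf′) + β(S_deep − S_surf) = 0.
T_surf′ = T_deep − (β/α)·ΔS = 10.4 − (7 × 10⁻⁴/1.9 × 10⁻⁴)·(+0.66) = 7.968 °C.
Cooling required: 17.6 − (7.968) = 9.632 °C.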